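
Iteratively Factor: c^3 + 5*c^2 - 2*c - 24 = (c - 2)*(c^2 + 7*c + 12) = (c - 2)*(c + 4)*(c + 3)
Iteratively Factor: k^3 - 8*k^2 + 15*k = (k)*(k^2 - 8*k + 15) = k*(k - 5)*(k - 3)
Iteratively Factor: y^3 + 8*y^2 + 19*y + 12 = (y + 4)*(y^2 + 4*y + 3) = (y + 1)*(y + 4)*(y + 3)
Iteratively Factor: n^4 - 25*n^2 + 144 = (n + 3)*(n^3 - 3*n^2 - 16*n + 48) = (n + 3)*(n + 4)*(n^2 - 7*n + 12) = (n - 4)*(n + 3)*(n + 4)*(n - 3)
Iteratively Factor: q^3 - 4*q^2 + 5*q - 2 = (q - 2)*(q^2 - 2*q + 1) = (q - 2)*(q - 1)*(q - 1)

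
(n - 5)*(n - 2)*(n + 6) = n^3 - n^2 - 32*n + 60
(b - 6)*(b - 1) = b^2 - 7*b + 6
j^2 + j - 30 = (j - 5)*(j + 6)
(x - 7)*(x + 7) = x^2 - 49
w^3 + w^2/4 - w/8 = w*(w - 1/4)*(w + 1/2)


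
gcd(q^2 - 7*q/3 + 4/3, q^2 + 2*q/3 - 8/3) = q - 4/3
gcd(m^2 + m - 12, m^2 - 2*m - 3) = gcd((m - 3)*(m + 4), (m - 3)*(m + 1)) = m - 3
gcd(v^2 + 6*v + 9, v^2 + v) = 1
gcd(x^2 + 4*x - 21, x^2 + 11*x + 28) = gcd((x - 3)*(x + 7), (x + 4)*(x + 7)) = x + 7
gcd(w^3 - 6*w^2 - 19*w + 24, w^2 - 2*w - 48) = w - 8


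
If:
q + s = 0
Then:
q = -s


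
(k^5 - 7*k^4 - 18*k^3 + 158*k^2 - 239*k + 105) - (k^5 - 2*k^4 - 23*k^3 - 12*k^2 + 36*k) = -5*k^4 + 5*k^3 + 170*k^2 - 275*k + 105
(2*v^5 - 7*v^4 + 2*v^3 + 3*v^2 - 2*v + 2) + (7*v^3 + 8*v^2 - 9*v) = 2*v^5 - 7*v^4 + 9*v^3 + 11*v^2 - 11*v + 2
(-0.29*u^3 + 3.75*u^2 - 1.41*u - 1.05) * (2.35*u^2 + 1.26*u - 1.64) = -0.6815*u^5 + 8.4471*u^4 + 1.8871*u^3 - 10.3941*u^2 + 0.9894*u + 1.722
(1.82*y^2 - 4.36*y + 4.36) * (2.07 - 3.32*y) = -6.0424*y^3 + 18.2426*y^2 - 23.5004*y + 9.0252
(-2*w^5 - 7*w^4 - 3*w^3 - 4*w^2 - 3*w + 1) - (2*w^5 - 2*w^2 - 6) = -4*w^5 - 7*w^4 - 3*w^3 - 2*w^2 - 3*w + 7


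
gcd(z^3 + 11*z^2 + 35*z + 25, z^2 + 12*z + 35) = z + 5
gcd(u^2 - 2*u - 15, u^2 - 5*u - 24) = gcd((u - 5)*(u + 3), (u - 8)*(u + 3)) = u + 3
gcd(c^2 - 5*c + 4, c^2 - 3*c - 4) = c - 4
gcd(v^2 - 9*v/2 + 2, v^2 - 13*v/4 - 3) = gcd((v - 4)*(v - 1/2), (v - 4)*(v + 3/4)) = v - 4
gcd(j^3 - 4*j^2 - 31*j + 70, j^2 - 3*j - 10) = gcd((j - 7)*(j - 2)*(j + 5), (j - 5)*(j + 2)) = 1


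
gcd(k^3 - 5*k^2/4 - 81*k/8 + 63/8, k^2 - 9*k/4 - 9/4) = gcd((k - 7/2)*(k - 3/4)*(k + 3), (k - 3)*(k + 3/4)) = 1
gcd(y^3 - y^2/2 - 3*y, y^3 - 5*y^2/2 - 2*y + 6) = y^2 - y/2 - 3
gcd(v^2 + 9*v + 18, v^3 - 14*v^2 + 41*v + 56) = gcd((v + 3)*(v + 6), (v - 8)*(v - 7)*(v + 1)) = 1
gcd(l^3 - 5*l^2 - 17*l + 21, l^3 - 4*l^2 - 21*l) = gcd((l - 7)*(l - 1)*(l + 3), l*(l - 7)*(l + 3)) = l^2 - 4*l - 21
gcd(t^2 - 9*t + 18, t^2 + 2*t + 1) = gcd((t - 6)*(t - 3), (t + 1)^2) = 1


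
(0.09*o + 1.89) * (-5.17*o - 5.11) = -0.4653*o^2 - 10.2312*o - 9.6579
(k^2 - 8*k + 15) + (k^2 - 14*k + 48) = 2*k^2 - 22*k + 63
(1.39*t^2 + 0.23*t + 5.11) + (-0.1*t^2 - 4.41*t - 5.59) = 1.29*t^2 - 4.18*t - 0.48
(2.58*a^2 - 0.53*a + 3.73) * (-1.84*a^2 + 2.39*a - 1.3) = -4.7472*a^4 + 7.1414*a^3 - 11.4839*a^2 + 9.6037*a - 4.849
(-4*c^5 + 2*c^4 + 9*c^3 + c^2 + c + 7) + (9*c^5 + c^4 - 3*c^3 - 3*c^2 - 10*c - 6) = 5*c^5 + 3*c^4 + 6*c^3 - 2*c^2 - 9*c + 1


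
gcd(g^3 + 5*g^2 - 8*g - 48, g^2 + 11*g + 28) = g + 4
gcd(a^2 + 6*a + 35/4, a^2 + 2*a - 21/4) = a + 7/2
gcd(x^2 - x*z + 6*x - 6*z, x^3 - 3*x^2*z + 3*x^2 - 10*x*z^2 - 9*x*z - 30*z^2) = 1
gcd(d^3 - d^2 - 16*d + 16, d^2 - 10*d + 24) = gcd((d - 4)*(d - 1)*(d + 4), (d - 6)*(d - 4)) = d - 4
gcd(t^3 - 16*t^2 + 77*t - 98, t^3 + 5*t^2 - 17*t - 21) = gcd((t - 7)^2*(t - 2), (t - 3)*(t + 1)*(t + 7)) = 1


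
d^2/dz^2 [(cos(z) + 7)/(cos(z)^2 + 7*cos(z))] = (sin(z)^2 + 1)/cos(z)^3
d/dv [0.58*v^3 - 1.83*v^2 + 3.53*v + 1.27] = 1.74*v^2 - 3.66*v + 3.53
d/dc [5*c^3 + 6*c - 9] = 15*c^2 + 6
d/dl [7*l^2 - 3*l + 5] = 14*l - 3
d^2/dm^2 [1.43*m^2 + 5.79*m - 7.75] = 2.86000000000000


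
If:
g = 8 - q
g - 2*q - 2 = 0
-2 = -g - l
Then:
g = 6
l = -4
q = 2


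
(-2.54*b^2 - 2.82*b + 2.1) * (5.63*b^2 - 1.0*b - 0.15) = -14.3002*b^4 - 13.3366*b^3 + 15.024*b^2 - 1.677*b - 0.315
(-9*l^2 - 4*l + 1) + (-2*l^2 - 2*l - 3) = -11*l^2 - 6*l - 2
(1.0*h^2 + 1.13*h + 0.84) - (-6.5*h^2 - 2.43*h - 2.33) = 7.5*h^2 + 3.56*h + 3.17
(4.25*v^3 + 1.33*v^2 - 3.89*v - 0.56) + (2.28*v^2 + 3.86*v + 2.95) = 4.25*v^3 + 3.61*v^2 - 0.0300000000000002*v + 2.39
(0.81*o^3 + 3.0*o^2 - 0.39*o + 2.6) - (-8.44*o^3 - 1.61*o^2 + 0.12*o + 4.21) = 9.25*o^3 + 4.61*o^2 - 0.51*o - 1.61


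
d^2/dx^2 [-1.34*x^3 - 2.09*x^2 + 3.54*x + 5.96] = -8.04*x - 4.18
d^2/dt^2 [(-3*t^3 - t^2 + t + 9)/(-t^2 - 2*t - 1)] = 12*(t - 4)/(t^4 + 4*t^3 + 6*t^2 + 4*t + 1)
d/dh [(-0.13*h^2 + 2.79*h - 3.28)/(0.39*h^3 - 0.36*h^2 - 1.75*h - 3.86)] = (0.0507*h^4 - 2.1762*h^3 + 5.0695*h^2 - 1.358*h - 16.5094)/(0.1521*h^6 - 0.2808*h^5 - 1.2354*h^4 - 1.7508*h^3 + 5.8417*h^2 + 13.51*h + 14.8996)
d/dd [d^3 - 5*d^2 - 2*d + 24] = 3*d^2 - 10*d - 2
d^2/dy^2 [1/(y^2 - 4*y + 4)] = 6/(y^4 - 8*y^3 + 24*y^2 - 32*y + 16)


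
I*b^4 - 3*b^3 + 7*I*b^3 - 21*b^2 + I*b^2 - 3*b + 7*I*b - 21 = (b + 7)*(b + I)*(b + 3*I)*(I*b + 1)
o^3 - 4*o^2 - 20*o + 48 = (o - 6)*(o - 2)*(o + 4)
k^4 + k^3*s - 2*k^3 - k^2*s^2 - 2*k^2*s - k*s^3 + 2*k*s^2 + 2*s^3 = (k - 2)*(k - s)*(k + s)^2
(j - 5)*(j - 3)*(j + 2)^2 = j^4 - 4*j^3 - 13*j^2 + 28*j + 60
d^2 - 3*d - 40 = (d - 8)*(d + 5)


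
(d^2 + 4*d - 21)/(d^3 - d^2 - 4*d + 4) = (d^2 + 4*d - 21)/(d^3 - d^2 - 4*d + 4)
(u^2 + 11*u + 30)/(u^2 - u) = (u^2 + 11*u + 30)/(u*(u - 1))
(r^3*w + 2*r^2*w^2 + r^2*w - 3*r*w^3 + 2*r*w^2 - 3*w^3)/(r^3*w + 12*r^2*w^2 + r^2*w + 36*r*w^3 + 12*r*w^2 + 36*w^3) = (r^2 + 2*r*w - 3*w^2)/(r^2 + 12*r*w + 36*w^2)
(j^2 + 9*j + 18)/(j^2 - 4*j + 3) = (j^2 + 9*j + 18)/(j^2 - 4*j + 3)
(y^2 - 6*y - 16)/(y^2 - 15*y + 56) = (y + 2)/(y - 7)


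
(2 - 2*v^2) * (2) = 4 - 4*v^2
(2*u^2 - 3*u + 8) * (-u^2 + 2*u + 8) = -2*u^4 + 7*u^3 + 2*u^2 - 8*u + 64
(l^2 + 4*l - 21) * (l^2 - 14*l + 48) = l^4 - 10*l^3 - 29*l^2 + 486*l - 1008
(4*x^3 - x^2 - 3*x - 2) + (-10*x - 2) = 4*x^3 - x^2 - 13*x - 4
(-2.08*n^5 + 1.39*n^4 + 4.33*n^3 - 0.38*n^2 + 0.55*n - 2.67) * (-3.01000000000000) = 6.2608*n^5 - 4.1839*n^4 - 13.0333*n^3 + 1.1438*n^2 - 1.6555*n + 8.0367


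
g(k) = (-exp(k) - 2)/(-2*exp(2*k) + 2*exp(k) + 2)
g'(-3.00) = 0.02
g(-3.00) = -0.98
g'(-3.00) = 0.02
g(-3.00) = -0.98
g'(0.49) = -6473.86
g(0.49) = 56.51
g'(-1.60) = 0.01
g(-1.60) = -0.95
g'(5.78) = -0.00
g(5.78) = 0.00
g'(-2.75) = 0.02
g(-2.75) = -0.97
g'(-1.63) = 0.01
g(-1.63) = -0.95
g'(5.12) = -0.00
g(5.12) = 0.00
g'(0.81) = -4.50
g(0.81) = 1.18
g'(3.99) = -0.01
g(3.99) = 0.01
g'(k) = (-exp(k) - 2)*(4*exp(2*k) - 2*exp(k))/(-2*exp(2*k) + 2*exp(k) + 2)^2 - exp(k)/(-2*exp(2*k) + 2*exp(k) + 2) = (-(exp(k) + 2)*(2*exp(k) - 1) + exp(2*k) - exp(k) - 1)*exp(k)/(2*(-exp(2*k) + exp(k) + 1)^2)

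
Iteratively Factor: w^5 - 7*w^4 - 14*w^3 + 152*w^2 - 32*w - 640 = (w + 4)*(w^4 - 11*w^3 + 30*w^2 + 32*w - 160) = (w + 2)*(w + 4)*(w^3 - 13*w^2 + 56*w - 80) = (w - 4)*(w + 2)*(w + 4)*(w^2 - 9*w + 20) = (w - 4)^2*(w + 2)*(w + 4)*(w - 5)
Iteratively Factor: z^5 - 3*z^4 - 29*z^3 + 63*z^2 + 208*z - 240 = (z + 4)*(z^4 - 7*z^3 - z^2 + 67*z - 60) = (z - 1)*(z + 4)*(z^3 - 6*z^2 - 7*z + 60) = (z - 5)*(z - 1)*(z + 4)*(z^2 - z - 12) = (z - 5)*(z - 4)*(z - 1)*(z + 4)*(z + 3)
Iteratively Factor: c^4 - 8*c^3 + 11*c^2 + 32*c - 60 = (c - 3)*(c^3 - 5*c^2 - 4*c + 20) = (c - 3)*(c - 2)*(c^2 - 3*c - 10) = (c - 5)*(c - 3)*(c - 2)*(c + 2)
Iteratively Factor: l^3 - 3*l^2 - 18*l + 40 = (l - 5)*(l^2 + 2*l - 8) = (l - 5)*(l - 2)*(l + 4)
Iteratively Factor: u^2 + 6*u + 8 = (u + 2)*(u + 4)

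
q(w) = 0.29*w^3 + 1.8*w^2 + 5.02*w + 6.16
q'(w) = 0.87*w^2 + 3.6*w + 5.02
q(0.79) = 11.39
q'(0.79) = 8.41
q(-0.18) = 5.31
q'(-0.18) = 4.40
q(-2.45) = 0.40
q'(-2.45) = 1.42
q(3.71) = 64.37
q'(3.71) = 30.35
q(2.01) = 25.88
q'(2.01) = 15.77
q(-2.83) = -0.20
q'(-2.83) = 1.80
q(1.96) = 25.10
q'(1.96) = 15.42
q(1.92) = 24.49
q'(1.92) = 15.14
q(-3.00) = -0.53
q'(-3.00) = 2.05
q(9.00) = 408.55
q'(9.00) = 107.89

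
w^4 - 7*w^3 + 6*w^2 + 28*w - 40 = (w - 5)*(w - 2)^2*(w + 2)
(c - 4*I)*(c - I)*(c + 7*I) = c^3 + 2*I*c^2 + 31*c - 28*I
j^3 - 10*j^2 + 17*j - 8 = (j - 8)*(j - 1)^2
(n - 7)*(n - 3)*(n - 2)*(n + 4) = n^4 - 8*n^3 - 7*n^2 + 122*n - 168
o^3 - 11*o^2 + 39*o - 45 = (o - 5)*(o - 3)^2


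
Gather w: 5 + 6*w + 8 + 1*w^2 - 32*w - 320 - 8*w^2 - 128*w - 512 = -7*w^2 - 154*w - 819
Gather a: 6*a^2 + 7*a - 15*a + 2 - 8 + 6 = 6*a^2 - 8*a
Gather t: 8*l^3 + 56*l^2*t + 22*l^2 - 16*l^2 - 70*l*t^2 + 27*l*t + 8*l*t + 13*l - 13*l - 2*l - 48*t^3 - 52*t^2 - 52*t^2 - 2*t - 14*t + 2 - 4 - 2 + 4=8*l^3 + 6*l^2 - 2*l - 48*t^3 + t^2*(-70*l - 104) + t*(56*l^2 + 35*l - 16)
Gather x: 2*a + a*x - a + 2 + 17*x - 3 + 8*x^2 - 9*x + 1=a + 8*x^2 + x*(a + 8)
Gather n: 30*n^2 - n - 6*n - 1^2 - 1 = 30*n^2 - 7*n - 2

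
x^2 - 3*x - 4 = (x - 4)*(x + 1)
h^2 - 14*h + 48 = (h - 8)*(h - 6)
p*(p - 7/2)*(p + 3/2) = p^3 - 2*p^2 - 21*p/4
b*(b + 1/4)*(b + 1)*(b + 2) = b^4 + 13*b^3/4 + 11*b^2/4 + b/2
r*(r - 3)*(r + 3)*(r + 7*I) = r^4 + 7*I*r^3 - 9*r^2 - 63*I*r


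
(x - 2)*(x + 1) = x^2 - x - 2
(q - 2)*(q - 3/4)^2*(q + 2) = q^4 - 3*q^3/2 - 55*q^2/16 + 6*q - 9/4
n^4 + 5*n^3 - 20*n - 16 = (n - 2)*(n + 1)*(n + 2)*(n + 4)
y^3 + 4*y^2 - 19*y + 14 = (y - 2)*(y - 1)*(y + 7)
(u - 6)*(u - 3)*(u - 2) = u^3 - 11*u^2 + 36*u - 36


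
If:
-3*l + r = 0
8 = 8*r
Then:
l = 1/3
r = 1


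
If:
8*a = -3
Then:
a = -3/8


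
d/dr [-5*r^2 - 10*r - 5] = -10*r - 10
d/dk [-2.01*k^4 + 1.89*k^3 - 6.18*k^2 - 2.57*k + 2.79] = -8.04*k^3 + 5.67*k^2 - 12.36*k - 2.57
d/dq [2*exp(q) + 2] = 2*exp(q)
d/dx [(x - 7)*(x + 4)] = 2*x - 3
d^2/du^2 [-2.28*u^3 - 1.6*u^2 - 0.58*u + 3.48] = -13.68*u - 3.2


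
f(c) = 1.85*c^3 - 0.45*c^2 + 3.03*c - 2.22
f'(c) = 5.55*c^2 - 0.9*c + 3.03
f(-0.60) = -4.60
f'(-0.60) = 5.57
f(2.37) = 27.06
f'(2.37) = 32.07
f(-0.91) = -6.74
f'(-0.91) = 8.44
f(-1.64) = -16.56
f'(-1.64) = 19.43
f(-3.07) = -69.29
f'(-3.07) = 58.10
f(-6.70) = -599.13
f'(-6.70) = 258.20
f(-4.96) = -254.06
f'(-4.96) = 144.03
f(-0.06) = -2.40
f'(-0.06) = 3.10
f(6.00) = 399.36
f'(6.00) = 197.43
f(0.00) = -2.22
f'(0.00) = 3.03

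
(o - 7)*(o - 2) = o^2 - 9*o + 14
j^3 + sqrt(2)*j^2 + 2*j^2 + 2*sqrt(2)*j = j*(j + 2)*(j + sqrt(2))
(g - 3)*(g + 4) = g^2 + g - 12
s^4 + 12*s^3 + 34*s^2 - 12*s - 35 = (s - 1)*(s + 1)*(s + 5)*(s + 7)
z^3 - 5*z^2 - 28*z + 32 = (z - 8)*(z - 1)*(z + 4)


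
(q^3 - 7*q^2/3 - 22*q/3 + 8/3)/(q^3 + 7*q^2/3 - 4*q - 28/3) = (3*q^2 - 13*q + 4)/(3*q^2 + q - 14)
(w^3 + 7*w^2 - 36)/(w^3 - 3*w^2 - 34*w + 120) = (w^2 + w - 6)/(w^2 - 9*w + 20)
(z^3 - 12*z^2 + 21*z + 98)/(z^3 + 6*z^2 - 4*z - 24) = (z^2 - 14*z + 49)/(z^2 + 4*z - 12)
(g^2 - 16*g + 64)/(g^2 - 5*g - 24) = (g - 8)/(g + 3)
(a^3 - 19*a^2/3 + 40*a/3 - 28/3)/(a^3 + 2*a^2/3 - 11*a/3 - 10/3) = (3*a^2 - 13*a + 14)/(3*a^2 + 8*a + 5)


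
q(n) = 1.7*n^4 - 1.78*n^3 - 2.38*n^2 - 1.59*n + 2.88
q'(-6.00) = -1634.07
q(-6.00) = 2514.42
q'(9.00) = 4480.23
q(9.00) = 9651.87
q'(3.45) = 197.66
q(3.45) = 136.81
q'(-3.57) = -362.05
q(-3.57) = 335.35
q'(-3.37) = -306.45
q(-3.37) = 268.60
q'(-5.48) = -1254.92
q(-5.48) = 1766.15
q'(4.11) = 360.74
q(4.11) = 317.65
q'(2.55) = 64.30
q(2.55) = 25.71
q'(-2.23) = -92.94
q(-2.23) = 56.37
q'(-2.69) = -159.79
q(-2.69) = 113.60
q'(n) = 6.8*n^3 - 5.34*n^2 - 4.76*n - 1.59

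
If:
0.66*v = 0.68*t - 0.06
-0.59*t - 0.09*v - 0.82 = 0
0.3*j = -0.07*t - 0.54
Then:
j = -1.52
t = -1.19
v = -1.32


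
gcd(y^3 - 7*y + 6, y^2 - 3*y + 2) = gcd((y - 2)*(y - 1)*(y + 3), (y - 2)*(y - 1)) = y^2 - 3*y + 2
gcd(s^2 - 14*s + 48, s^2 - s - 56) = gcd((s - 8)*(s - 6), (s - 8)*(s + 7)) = s - 8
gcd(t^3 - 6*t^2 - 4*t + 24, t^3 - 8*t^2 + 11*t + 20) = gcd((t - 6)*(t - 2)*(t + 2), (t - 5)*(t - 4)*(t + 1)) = 1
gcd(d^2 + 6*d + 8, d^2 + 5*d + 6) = d + 2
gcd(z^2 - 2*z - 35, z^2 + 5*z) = z + 5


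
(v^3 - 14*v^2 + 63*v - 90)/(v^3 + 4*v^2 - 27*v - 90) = (v^2 - 9*v + 18)/(v^2 + 9*v + 18)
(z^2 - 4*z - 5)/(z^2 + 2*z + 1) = (z - 5)/(z + 1)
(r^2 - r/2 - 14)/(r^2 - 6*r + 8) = (r + 7/2)/(r - 2)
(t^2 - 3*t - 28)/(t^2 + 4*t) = (t - 7)/t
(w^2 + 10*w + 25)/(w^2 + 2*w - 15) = (w + 5)/(w - 3)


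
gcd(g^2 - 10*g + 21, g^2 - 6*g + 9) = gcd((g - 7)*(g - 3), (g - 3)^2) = g - 3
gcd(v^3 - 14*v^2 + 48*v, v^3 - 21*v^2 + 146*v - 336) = v^2 - 14*v + 48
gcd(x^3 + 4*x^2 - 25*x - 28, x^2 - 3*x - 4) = x^2 - 3*x - 4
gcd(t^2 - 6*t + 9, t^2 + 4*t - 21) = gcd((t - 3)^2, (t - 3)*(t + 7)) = t - 3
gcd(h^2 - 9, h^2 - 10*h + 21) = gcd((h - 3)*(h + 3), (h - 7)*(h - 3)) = h - 3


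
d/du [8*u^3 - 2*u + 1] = 24*u^2 - 2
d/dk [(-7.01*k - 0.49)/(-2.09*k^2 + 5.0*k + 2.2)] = (14.6509*k^2 - 35.05*k - (4.18*k - 5.0)*(7.01*k + 0.49) - 15.422)/(-2.09*k^2 + 5.0*k + 2.2)^2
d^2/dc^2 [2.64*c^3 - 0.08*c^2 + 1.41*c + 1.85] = 15.84*c - 0.16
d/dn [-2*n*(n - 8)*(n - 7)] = -6*n^2 + 60*n - 112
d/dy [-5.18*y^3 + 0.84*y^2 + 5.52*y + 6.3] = -15.54*y^2 + 1.68*y + 5.52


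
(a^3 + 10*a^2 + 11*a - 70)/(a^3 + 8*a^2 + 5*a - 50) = (a + 7)/(a + 5)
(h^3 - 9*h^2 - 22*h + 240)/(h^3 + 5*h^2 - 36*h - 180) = (h - 8)/(h + 6)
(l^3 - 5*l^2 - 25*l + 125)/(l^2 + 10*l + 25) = (l^2 - 10*l + 25)/(l + 5)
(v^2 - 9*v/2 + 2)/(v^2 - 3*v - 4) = (v - 1/2)/(v + 1)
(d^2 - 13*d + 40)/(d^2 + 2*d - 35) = (d - 8)/(d + 7)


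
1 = 1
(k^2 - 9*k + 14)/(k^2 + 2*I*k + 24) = (k^2 - 9*k + 14)/(k^2 + 2*I*k + 24)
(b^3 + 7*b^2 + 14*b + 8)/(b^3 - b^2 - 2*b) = (b^2 + 6*b + 8)/(b*(b - 2))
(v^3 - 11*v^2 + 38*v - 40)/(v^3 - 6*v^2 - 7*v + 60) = (v - 2)/(v + 3)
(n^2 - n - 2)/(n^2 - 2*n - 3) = (n - 2)/(n - 3)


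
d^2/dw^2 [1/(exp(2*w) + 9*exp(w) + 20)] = (2*(2*exp(w) + 9)^2*exp(w) - (4*exp(w) + 9)*(exp(2*w) + 9*exp(w) + 20))*exp(w)/(exp(2*w) + 9*exp(w) + 20)^3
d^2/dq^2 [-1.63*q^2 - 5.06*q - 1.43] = -3.26000000000000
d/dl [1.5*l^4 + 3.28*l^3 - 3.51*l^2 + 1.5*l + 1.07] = 6.0*l^3 + 9.84*l^2 - 7.02*l + 1.5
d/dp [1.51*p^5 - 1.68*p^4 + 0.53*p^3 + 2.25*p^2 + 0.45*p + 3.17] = 7.55*p^4 - 6.72*p^3 + 1.59*p^2 + 4.5*p + 0.45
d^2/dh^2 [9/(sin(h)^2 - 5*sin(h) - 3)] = 9*(4*sin(h)^4 - 15*sin(h)^3 + 31*sin(h)^2 + 15*sin(h) - 56)/(5*sin(h) + cos(h)^2 + 2)^3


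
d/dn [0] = 0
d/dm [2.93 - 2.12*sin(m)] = -2.12*cos(m)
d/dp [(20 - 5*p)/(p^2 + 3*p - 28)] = 5/(p^2 + 14*p + 49)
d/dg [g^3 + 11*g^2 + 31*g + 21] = 3*g^2 + 22*g + 31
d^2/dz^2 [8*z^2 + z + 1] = 16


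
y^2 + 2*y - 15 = (y - 3)*(y + 5)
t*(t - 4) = t^2 - 4*t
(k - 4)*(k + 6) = k^2 + 2*k - 24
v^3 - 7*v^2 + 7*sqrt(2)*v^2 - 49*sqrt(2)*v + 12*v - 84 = (v - 7)*(v + sqrt(2))*(v + 6*sqrt(2))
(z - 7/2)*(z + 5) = z^2 + 3*z/2 - 35/2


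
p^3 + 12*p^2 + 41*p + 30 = (p + 1)*(p + 5)*(p + 6)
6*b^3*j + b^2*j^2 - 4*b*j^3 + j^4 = j*(-3*b + j)*(-2*b + j)*(b + j)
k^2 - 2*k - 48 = (k - 8)*(k + 6)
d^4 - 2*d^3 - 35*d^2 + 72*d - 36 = (d - 6)*(d - 1)^2*(d + 6)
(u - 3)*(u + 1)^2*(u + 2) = u^4 + u^3 - 7*u^2 - 13*u - 6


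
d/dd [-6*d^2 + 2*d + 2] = 2 - 12*d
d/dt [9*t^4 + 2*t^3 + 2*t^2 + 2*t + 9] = 36*t^3 + 6*t^2 + 4*t + 2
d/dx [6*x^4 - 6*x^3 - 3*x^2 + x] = 24*x^3 - 18*x^2 - 6*x + 1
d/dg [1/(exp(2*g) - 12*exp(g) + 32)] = 2*(6 - exp(g))*exp(g)/(exp(2*g) - 12*exp(g) + 32)^2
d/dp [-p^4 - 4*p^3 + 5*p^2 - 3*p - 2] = -4*p^3 - 12*p^2 + 10*p - 3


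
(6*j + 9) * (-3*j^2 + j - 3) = -18*j^3 - 21*j^2 - 9*j - 27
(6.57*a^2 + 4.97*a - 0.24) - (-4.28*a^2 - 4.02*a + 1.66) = 10.85*a^2 + 8.99*a - 1.9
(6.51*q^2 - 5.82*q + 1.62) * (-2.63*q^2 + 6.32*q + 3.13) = -17.1213*q^4 + 56.4498*q^3 - 20.6667*q^2 - 7.9782*q + 5.0706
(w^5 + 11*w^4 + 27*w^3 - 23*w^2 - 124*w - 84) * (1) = w^5 + 11*w^4 + 27*w^3 - 23*w^2 - 124*w - 84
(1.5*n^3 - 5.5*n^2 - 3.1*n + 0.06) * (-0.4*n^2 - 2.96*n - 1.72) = -0.6*n^5 - 2.24*n^4 + 14.94*n^3 + 18.612*n^2 + 5.1544*n - 0.1032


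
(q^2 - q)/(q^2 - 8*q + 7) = q/(q - 7)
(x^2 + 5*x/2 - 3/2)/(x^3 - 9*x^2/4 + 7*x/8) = 4*(x + 3)/(x*(4*x - 7))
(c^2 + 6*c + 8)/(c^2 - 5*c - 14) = (c + 4)/(c - 7)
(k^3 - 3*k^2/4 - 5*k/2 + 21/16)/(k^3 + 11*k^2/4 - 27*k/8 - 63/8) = (k - 1/2)/(k + 3)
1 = 1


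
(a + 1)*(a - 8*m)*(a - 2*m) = a^3 - 10*a^2*m + a^2 + 16*a*m^2 - 10*a*m + 16*m^2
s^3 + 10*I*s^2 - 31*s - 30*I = (s + 2*I)*(s + 3*I)*(s + 5*I)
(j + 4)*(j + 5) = j^2 + 9*j + 20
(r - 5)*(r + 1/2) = r^2 - 9*r/2 - 5/2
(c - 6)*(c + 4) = c^2 - 2*c - 24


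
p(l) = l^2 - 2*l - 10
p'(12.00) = 22.00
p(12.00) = 110.00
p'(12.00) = 22.00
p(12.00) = 110.00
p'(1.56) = 1.12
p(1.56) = -10.69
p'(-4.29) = -10.58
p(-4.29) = 16.98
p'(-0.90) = -3.80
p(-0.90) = -7.39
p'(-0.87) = -3.74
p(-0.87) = -7.50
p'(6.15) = 10.30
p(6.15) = 15.52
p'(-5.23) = -12.46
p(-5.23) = 27.81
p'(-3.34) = -8.68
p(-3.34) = 7.84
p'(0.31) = -1.38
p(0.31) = -10.52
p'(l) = 2*l - 2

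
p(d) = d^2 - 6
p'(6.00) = 12.00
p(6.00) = 30.00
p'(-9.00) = -18.00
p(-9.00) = 75.00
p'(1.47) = 2.94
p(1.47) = -3.84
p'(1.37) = 2.74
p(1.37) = -4.12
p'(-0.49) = -0.98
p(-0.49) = -5.76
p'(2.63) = 5.26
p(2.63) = 0.92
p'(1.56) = 3.12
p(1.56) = -3.57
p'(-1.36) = -2.72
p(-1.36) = -4.15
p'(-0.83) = -1.66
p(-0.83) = -5.31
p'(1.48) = 2.96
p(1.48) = -3.81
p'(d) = 2*d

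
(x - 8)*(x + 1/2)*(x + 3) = x^3 - 9*x^2/2 - 53*x/2 - 12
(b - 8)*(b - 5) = b^2 - 13*b + 40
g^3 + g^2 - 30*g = g*(g - 5)*(g + 6)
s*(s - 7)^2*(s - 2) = s^4 - 16*s^3 + 77*s^2 - 98*s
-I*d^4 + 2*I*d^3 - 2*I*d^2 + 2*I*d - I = (d - 1)*(d - I)*(d + I)*(-I*d + I)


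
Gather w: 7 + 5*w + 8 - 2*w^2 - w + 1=-2*w^2 + 4*w + 16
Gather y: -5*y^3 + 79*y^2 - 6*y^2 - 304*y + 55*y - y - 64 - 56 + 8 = -5*y^3 + 73*y^2 - 250*y - 112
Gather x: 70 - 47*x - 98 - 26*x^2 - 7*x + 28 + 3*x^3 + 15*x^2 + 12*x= 3*x^3 - 11*x^2 - 42*x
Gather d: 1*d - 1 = d - 1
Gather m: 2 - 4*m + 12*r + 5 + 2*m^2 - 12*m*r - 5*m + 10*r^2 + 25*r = 2*m^2 + m*(-12*r - 9) + 10*r^2 + 37*r + 7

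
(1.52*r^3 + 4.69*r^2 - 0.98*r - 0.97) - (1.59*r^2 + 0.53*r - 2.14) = 1.52*r^3 + 3.1*r^2 - 1.51*r + 1.17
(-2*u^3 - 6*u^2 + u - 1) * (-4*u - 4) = 8*u^4 + 32*u^3 + 20*u^2 + 4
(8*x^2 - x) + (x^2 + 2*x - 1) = 9*x^2 + x - 1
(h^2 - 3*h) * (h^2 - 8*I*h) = h^4 - 3*h^3 - 8*I*h^3 + 24*I*h^2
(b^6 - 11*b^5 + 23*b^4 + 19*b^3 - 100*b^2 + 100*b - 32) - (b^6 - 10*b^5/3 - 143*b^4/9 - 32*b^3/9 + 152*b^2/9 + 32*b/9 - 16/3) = -23*b^5/3 + 350*b^4/9 + 203*b^3/9 - 1052*b^2/9 + 868*b/9 - 80/3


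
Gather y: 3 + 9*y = 9*y + 3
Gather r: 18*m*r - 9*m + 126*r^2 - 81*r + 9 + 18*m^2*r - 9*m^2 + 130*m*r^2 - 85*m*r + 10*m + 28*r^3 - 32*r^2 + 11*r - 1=-9*m^2 + m + 28*r^3 + r^2*(130*m + 94) + r*(18*m^2 - 67*m - 70) + 8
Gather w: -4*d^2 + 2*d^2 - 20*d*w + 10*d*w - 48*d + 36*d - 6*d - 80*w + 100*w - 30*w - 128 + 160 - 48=-2*d^2 - 18*d + w*(-10*d - 10) - 16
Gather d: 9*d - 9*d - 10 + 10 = 0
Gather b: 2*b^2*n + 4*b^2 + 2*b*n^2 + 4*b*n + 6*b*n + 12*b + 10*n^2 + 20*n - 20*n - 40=b^2*(2*n + 4) + b*(2*n^2 + 10*n + 12) + 10*n^2 - 40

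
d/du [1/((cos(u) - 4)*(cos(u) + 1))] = (2*cos(u) - 3)*sin(u)/((cos(u) - 4)^2*(cos(u) + 1)^2)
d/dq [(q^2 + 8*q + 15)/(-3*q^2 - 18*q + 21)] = 2*(q^2 + 22*q + 73)/(3*(q^4 + 12*q^3 + 22*q^2 - 84*q + 49))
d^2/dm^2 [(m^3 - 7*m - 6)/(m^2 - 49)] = 12*(7*m^3 - 3*m^2 + 1029*m - 49)/(m^6 - 147*m^4 + 7203*m^2 - 117649)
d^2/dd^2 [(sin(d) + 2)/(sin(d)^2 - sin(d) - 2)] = (sin(d)^5 + 9*sin(d)^4 + 4*sin(d)^3 + 4*sin(d)^2 - 8)/(sin(d) + cos(d)^2 + 1)^3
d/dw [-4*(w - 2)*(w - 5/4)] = 13 - 8*w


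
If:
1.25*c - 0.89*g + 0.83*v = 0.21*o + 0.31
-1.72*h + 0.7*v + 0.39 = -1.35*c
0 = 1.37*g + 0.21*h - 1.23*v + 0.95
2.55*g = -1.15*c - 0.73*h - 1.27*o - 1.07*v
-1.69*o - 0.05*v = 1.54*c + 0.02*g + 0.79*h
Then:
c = -0.27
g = -0.24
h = 0.24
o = 0.12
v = 0.55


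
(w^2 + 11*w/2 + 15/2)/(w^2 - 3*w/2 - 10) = (w + 3)/(w - 4)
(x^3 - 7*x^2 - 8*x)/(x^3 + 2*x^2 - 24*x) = (x^2 - 7*x - 8)/(x^2 + 2*x - 24)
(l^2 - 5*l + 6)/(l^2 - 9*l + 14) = (l - 3)/(l - 7)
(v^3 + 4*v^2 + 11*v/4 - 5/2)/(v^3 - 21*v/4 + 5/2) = (v + 2)/(v - 2)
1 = 1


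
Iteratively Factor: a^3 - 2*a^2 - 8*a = (a + 2)*(a^2 - 4*a) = (a - 4)*(a + 2)*(a)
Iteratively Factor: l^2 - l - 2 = (l + 1)*(l - 2)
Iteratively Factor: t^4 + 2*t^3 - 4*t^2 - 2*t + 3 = (t - 1)*(t^3 + 3*t^2 - t - 3) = (t - 1)^2*(t^2 + 4*t + 3) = (t - 1)^2*(t + 3)*(t + 1)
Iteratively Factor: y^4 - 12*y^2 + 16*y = (y + 4)*(y^3 - 4*y^2 + 4*y) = y*(y + 4)*(y^2 - 4*y + 4) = y*(y - 2)*(y + 4)*(y - 2)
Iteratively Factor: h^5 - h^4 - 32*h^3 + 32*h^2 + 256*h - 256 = (h - 1)*(h^4 - 32*h^2 + 256) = (h - 4)*(h - 1)*(h^3 + 4*h^2 - 16*h - 64) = (h - 4)^2*(h - 1)*(h^2 + 8*h + 16) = (h - 4)^2*(h - 1)*(h + 4)*(h + 4)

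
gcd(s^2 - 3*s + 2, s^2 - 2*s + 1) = s - 1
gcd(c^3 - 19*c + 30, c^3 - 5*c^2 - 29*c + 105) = c^2 + 2*c - 15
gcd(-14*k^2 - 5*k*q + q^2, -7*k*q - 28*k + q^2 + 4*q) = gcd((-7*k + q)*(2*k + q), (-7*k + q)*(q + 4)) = -7*k + q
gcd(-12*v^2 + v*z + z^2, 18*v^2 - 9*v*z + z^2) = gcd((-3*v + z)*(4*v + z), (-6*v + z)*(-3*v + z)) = -3*v + z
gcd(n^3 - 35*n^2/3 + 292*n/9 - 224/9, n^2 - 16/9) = n - 4/3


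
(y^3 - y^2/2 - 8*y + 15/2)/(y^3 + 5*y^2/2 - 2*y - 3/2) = (2*y - 5)/(2*y + 1)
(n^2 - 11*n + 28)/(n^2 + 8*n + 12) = (n^2 - 11*n + 28)/(n^2 + 8*n + 12)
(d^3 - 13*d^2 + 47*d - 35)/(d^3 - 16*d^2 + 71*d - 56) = (d - 5)/(d - 8)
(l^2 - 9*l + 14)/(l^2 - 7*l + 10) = (l - 7)/(l - 5)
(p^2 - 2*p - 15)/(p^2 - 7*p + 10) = (p + 3)/(p - 2)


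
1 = 1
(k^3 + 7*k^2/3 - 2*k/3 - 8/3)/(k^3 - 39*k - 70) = (3*k^2 + k - 4)/(3*(k^2 - 2*k - 35))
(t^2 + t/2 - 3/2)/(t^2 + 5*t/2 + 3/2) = (t - 1)/(t + 1)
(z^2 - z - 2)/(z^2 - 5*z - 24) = (-z^2 + z + 2)/(-z^2 + 5*z + 24)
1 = 1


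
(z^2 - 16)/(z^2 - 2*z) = (z^2 - 16)/(z*(z - 2))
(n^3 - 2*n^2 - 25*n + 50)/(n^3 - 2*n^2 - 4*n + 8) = (n^2 - 25)/(n^2 - 4)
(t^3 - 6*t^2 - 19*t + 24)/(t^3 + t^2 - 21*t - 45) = (t^2 - 9*t + 8)/(t^2 - 2*t - 15)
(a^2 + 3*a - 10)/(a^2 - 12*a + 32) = (a^2 + 3*a - 10)/(a^2 - 12*a + 32)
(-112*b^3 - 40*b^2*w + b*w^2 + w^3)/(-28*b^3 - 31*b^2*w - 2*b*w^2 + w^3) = (4*b + w)/(b + w)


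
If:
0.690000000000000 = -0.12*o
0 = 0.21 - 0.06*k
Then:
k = 3.50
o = -5.75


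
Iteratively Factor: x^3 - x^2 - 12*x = (x)*(x^2 - x - 12) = x*(x - 4)*(x + 3)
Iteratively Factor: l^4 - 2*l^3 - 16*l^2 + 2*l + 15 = (l - 5)*(l^3 + 3*l^2 - l - 3) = (l - 5)*(l - 1)*(l^2 + 4*l + 3) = (l - 5)*(l - 1)*(l + 3)*(l + 1)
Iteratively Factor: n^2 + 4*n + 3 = (n + 1)*(n + 3)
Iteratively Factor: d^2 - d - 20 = (d - 5)*(d + 4)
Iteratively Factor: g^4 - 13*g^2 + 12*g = (g + 4)*(g^3 - 4*g^2 + 3*g) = (g - 1)*(g + 4)*(g^2 - 3*g) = (g - 3)*(g - 1)*(g + 4)*(g)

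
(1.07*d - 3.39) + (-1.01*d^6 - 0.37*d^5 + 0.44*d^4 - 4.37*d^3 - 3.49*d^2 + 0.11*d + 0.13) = -1.01*d^6 - 0.37*d^5 + 0.44*d^4 - 4.37*d^3 - 3.49*d^2 + 1.18*d - 3.26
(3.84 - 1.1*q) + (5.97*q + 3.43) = 4.87*q + 7.27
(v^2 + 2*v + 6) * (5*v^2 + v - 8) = 5*v^4 + 11*v^3 + 24*v^2 - 10*v - 48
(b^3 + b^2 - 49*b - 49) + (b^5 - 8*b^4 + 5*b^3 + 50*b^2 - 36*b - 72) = b^5 - 8*b^4 + 6*b^3 + 51*b^2 - 85*b - 121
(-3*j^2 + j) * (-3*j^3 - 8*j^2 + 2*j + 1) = 9*j^5 + 21*j^4 - 14*j^3 - j^2 + j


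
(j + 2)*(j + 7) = j^2 + 9*j + 14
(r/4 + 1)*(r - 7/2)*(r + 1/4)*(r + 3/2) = r^4/4 + 9*r^3/16 - 51*r^2/16 - 389*r/64 - 21/16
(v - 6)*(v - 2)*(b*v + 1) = b*v^3 - 8*b*v^2 + 12*b*v + v^2 - 8*v + 12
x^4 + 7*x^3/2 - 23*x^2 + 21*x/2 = x*(x - 3)*(x - 1/2)*(x + 7)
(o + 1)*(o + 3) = o^2 + 4*o + 3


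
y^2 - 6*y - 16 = (y - 8)*(y + 2)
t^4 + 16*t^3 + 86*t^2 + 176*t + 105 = (t + 1)*(t + 3)*(t + 5)*(t + 7)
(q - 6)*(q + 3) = q^2 - 3*q - 18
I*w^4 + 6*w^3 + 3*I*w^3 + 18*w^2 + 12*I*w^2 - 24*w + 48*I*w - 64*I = (w + 4)*(w - 8*I)*(w + 2*I)*(I*w - I)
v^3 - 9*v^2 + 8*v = v*(v - 8)*(v - 1)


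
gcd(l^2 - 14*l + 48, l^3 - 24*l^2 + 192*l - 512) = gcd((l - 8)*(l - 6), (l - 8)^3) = l - 8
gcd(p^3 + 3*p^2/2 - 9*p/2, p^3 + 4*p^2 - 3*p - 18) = p + 3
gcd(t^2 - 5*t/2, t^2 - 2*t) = t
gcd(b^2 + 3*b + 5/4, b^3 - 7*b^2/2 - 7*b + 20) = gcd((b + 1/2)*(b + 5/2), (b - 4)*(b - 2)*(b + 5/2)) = b + 5/2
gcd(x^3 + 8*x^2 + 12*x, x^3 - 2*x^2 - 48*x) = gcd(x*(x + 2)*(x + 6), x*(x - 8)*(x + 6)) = x^2 + 6*x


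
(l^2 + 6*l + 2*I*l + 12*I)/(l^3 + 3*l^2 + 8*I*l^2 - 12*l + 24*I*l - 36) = (l + 6)/(l^2 + l*(3 + 6*I) + 18*I)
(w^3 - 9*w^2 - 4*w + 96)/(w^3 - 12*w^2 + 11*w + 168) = (w - 4)/(w - 7)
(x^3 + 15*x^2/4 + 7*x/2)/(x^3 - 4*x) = (x + 7/4)/(x - 2)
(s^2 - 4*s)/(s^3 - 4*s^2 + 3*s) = (s - 4)/(s^2 - 4*s + 3)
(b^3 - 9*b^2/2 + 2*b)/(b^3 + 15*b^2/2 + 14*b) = (2*b^2 - 9*b + 4)/(2*b^2 + 15*b + 28)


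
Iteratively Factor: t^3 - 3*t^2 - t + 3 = (t - 3)*(t^2 - 1) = (t - 3)*(t + 1)*(t - 1)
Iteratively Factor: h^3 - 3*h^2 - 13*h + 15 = (h - 1)*(h^2 - 2*h - 15) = (h - 5)*(h - 1)*(h + 3)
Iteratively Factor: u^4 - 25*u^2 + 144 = (u - 3)*(u^3 + 3*u^2 - 16*u - 48) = (u - 3)*(u + 4)*(u^2 - u - 12) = (u - 4)*(u - 3)*(u + 4)*(u + 3)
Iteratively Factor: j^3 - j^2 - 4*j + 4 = (j - 2)*(j^2 + j - 2) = (j - 2)*(j - 1)*(j + 2)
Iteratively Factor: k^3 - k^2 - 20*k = (k)*(k^2 - k - 20) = k*(k + 4)*(k - 5)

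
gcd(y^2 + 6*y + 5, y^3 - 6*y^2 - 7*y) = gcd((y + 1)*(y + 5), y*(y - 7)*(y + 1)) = y + 1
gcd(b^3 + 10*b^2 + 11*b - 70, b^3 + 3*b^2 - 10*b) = b^2 + 3*b - 10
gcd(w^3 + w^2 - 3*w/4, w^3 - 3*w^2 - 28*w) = w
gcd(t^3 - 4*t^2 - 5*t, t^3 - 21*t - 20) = t^2 - 4*t - 5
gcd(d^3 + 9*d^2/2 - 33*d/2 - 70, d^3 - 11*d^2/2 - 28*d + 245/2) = d + 5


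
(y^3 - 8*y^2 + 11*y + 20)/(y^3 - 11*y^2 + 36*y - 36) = (y^3 - 8*y^2 + 11*y + 20)/(y^3 - 11*y^2 + 36*y - 36)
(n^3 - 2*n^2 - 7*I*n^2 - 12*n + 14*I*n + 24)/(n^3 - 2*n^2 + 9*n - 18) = (n - 4*I)/(n + 3*I)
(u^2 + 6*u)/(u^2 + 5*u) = (u + 6)/(u + 5)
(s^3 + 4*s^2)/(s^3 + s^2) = (s + 4)/(s + 1)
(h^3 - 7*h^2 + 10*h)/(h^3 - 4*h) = (h - 5)/(h + 2)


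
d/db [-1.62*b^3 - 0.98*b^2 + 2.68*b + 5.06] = -4.86*b^2 - 1.96*b + 2.68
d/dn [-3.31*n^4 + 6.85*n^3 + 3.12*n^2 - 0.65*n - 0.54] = -13.24*n^3 + 20.55*n^2 + 6.24*n - 0.65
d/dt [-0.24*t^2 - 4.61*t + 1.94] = -0.48*t - 4.61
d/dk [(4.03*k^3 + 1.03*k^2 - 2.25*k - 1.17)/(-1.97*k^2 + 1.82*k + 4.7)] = (-7.9391*k^4 + 14.6692*k^3 + 54.2651*k^2 + 5.0722*k - 8.4456)/(3.8809*k^4 - 7.1708*k^3 - 15.2056*k^2 + 17.108*k + 22.09)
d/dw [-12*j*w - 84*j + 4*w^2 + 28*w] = -12*j + 8*w + 28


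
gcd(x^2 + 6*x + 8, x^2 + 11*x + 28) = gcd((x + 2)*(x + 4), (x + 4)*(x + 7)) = x + 4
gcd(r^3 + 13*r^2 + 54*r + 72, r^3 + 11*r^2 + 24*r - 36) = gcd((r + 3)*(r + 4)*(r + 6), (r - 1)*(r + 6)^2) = r + 6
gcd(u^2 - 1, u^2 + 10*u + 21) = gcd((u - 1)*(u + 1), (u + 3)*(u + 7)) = 1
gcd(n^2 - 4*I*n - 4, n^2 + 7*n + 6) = 1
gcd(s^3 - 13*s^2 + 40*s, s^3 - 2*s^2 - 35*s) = s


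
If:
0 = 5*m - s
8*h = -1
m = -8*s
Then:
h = -1/8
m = 0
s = 0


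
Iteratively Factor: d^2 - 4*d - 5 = (d - 5)*(d + 1)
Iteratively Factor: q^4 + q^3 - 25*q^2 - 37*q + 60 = (q + 3)*(q^3 - 2*q^2 - 19*q + 20) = (q - 5)*(q + 3)*(q^2 + 3*q - 4) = (q - 5)*(q + 3)*(q + 4)*(q - 1)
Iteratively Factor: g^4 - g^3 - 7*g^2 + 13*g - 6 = (g + 3)*(g^3 - 4*g^2 + 5*g - 2) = (g - 1)*(g + 3)*(g^2 - 3*g + 2) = (g - 1)^2*(g + 3)*(g - 2)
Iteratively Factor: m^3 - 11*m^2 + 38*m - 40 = (m - 5)*(m^2 - 6*m + 8) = (m - 5)*(m - 4)*(m - 2)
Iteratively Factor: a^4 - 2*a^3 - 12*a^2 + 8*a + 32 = (a + 2)*(a^3 - 4*a^2 - 4*a + 16) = (a - 2)*(a + 2)*(a^2 - 2*a - 8) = (a - 4)*(a - 2)*(a + 2)*(a + 2)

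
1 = 1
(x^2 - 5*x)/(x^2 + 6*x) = (x - 5)/(x + 6)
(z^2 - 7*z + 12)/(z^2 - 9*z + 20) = (z - 3)/(z - 5)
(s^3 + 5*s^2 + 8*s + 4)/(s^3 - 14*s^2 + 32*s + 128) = (s^2 + 3*s + 2)/(s^2 - 16*s + 64)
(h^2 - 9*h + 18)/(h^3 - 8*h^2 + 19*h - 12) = (h - 6)/(h^2 - 5*h + 4)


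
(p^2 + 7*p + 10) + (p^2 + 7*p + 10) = 2*p^2 + 14*p + 20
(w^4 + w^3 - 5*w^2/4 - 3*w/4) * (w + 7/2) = w^5 + 9*w^4/2 + 9*w^3/4 - 41*w^2/8 - 21*w/8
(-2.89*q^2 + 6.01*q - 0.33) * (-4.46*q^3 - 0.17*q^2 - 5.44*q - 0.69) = 12.8894*q^5 - 26.3133*q^4 + 16.1717*q^3 - 30.6442*q^2 - 2.3517*q + 0.2277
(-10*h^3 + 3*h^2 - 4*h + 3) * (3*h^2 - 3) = -30*h^5 + 9*h^4 + 18*h^3 + 12*h - 9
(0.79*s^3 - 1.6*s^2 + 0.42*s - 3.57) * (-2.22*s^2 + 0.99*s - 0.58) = -1.7538*s^5 + 4.3341*s^4 - 2.9746*s^3 + 9.2692*s^2 - 3.7779*s + 2.0706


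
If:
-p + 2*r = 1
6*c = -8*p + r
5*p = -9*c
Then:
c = -1/15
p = 3/25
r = 14/25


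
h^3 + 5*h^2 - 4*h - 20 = (h - 2)*(h + 2)*(h + 5)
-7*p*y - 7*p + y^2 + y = (-7*p + y)*(y + 1)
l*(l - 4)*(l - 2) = l^3 - 6*l^2 + 8*l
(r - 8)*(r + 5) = r^2 - 3*r - 40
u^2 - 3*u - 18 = (u - 6)*(u + 3)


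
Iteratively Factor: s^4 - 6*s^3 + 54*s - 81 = (s - 3)*(s^3 - 3*s^2 - 9*s + 27) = (s - 3)^2*(s^2 - 9) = (s - 3)^2*(s + 3)*(s - 3)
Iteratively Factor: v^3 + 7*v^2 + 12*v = (v + 3)*(v^2 + 4*v) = v*(v + 3)*(v + 4)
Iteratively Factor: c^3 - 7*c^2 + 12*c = (c - 3)*(c^2 - 4*c) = c*(c - 3)*(c - 4)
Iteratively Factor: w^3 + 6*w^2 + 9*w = (w + 3)*(w^2 + 3*w) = w*(w + 3)*(w + 3)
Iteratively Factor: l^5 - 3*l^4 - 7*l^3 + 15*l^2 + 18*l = (l - 3)*(l^4 - 7*l^2 - 6*l) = (l - 3)*(l + 2)*(l^3 - 2*l^2 - 3*l) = (l - 3)*(l + 1)*(l + 2)*(l^2 - 3*l) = l*(l - 3)*(l + 1)*(l + 2)*(l - 3)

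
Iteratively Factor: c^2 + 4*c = (c + 4)*(c)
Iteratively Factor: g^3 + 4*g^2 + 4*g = (g)*(g^2 + 4*g + 4) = g*(g + 2)*(g + 2)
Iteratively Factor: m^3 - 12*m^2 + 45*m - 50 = (m - 5)*(m^2 - 7*m + 10) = (m - 5)^2*(m - 2)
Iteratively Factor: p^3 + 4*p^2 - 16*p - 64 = (p - 4)*(p^2 + 8*p + 16) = (p - 4)*(p + 4)*(p + 4)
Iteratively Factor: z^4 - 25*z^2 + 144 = (z - 3)*(z^3 + 3*z^2 - 16*z - 48) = (z - 4)*(z - 3)*(z^2 + 7*z + 12) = (z - 4)*(z - 3)*(z + 3)*(z + 4)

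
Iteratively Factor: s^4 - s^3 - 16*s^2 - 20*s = (s)*(s^3 - s^2 - 16*s - 20) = s*(s + 2)*(s^2 - 3*s - 10) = s*(s - 5)*(s + 2)*(s + 2)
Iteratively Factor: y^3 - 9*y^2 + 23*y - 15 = (y - 3)*(y^2 - 6*y + 5) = (y - 3)*(y - 1)*(y - 5)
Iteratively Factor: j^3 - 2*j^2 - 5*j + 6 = (j + 2)*(j^2 - 4*j + 3) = (j - 3)*(j + 2)*(j - 1)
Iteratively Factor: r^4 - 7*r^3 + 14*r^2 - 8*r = (r - 2)*(r^3 - 5*r^2 + 4*r) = (r - 4)*(r - 2)*(r^2 - r) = r*(r - 4)*(r - 2)*(r - 1)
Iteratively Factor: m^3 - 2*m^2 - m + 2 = (m - 1)*(m^2 - m - 2) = (m - 1)*(m + 1)*(m - 2)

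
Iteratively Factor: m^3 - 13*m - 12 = (m + 1)*(m^2 - m - 12) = (m + 1)*(m + 3)*(m - 4)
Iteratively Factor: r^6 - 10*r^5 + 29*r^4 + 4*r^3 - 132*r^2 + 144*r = (r - 3)*(r^5 - 7*r^4 + 8*r^3 + 28*r^2 - 48*r) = (r - 4)*(r - 3)*(r^4 - 3*r^3 - 4*r^2 + 12*r) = (r - 4)*(r - 3)*(r - 2)*(r^3 - r^2 - 6*r) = (r - 4)*(r - 3)^2*(r - 2)*(r^2 + 2*r) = r*(r - 4)*(r - 3)^2*(r - 2)*(r + 2)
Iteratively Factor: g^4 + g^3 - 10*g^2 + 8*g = (g + 4)*(g^3 - 3*g^2 + 2*g) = (g - 2)*(g + 4)*(g^2 - g) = g*(g - 2)*(g + 4)*(g - 1)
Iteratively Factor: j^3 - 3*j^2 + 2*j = (j - 1)*(j^2 - 2*j) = (j - 2)*(j - 1)*(j)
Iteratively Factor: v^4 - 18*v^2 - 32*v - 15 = (v + 1)*(v^3 - v^2 - 17*v - 15) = (v + 1)*(v + 3)*(v^2 - 4*v - 5) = (v - 5)*(v + 1)*(v + 3)*(v + 1)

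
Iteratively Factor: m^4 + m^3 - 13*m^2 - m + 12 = (m + 4)*(m^3 - 3*m^2 - m + 3) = (m + 1)*(m + 4)*(m^2 - 4*m + 3) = (m - 1)*(m + 1)*(m + 4)*(m - 3)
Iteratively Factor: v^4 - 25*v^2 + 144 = (v - 4)*(v^3 + 4*v^2 - 9*v - 36) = (v - 4)*(v + 3)*(v^2 + v - 12) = (v - 4)*(v - 3)*(v + 3)*(v + 4)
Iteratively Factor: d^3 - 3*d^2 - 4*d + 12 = (d - 2)*(d^2 - d - 6) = (d - 3)*(d - 2)*(d + 2)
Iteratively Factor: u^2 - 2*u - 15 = (u + 3)*(u - 5)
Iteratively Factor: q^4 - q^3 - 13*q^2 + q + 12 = (q + 3)*(q^3 - 4*q^2 - q + 4) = (q - 1)*(q + 3)*(q^2 - 3*q - 4) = (q - 4)*(q - 1)*(q + 3)*(q + 1)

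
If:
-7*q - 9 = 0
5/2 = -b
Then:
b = -5/2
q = -9/7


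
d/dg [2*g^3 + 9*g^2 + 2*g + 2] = 6*g^2 + 18*g + 2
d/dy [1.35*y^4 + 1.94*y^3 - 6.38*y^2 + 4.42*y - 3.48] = 5.4*y^3 + 5.82*y^2 - 12.76*y + 4.42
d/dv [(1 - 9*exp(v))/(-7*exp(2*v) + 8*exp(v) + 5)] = (-63*exp(2*v) + 14*exp(v) - 53)*exp(v)/(49*exp(4*v) - 112*exp(3*v) - 6*exp(2*v) + 80*exp(v) + 25)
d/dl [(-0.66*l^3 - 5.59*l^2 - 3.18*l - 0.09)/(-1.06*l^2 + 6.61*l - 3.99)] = (0.6996*l^4 - 8.7252*l^3 - 32.4205*l^2 + 44.4174*l + 13.2831)/(1.1236*l^4 - 14.0132*l^3 + 52.1509*l^2 - 52.7478*l + 15.9201)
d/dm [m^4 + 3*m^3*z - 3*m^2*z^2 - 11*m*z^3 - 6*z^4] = 4*m^3 + 9*m^2*z - 6*m*z^2 - 11*z^3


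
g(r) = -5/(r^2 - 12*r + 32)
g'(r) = -5*(12 - 2*r)/(r^2 - 12*r + 32)^2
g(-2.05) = -0.08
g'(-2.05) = -0.02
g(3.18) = -1.27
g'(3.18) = -1.81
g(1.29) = -0.27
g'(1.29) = -0.14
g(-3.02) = -0.06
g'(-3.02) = -0.02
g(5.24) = 1.46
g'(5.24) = -0.65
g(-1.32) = -0.10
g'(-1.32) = -0.03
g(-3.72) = -0.06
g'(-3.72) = -0.01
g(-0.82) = -0.12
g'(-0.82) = -0.04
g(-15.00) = -0.01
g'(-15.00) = 0.00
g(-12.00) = -0.02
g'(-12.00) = 0.00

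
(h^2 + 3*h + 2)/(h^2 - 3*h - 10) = (h + 1)/(h - 5)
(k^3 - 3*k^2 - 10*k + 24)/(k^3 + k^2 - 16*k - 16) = (k^2 + k - 6)/(k^2 + 5*k + 4)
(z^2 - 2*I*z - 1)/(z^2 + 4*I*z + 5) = (z - I)/(z + 5*I)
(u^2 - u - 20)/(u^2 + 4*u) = (u - 5)/u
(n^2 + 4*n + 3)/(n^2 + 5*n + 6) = (n + 1)/(n + 2)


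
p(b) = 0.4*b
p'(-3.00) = 0.40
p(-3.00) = -1.20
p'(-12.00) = 0.40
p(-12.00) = -4.80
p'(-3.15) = 0.40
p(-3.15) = -1.26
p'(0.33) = 0.40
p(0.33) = 0.13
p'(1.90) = 0.40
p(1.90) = 0.76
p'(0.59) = 0.40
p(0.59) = 0.24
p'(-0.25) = 0.40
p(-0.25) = -0.10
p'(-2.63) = 0.40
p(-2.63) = -1.05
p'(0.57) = 0.40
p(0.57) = 0.23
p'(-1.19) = 0.40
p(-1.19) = -0.48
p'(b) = 0.400000000000000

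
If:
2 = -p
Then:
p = -2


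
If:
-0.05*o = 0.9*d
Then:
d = -0.0555555555555556*o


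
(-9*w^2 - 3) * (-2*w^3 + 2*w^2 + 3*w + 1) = 18*w^5 - 18*w^4 - 21*w^3 - 15*w^2 - 9*w - 3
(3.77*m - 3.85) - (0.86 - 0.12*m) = 3.89*m - 4.71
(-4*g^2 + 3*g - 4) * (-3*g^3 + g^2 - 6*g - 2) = 12*g^5 - 13*g^4 + 39*g^3 - 14*g^2 + 18*g + 8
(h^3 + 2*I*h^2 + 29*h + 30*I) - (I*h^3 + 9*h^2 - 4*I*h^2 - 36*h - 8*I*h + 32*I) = h^3 - I*h^3 - 9*h^2 + 6*I*h^2 + 65*h + 8*I*h - 2*I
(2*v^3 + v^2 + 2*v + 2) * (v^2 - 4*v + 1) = 2*v^5 - 7*v^4 - 5*v^2 - 6*v + 2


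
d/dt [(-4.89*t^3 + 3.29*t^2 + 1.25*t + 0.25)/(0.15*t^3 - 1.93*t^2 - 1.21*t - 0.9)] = (8.9442*t^4 + 11.4588*t^3 + 11.5221*t^2 - 4.957*t - 0.8225)/(0.0225*t^6 - 0.579*t^5 + 3.3619*t^4 + 4.4006*t^3 + 4.9381*t^2 + 2.178*t + 0.81)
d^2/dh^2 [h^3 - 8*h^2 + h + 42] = 6*h - 16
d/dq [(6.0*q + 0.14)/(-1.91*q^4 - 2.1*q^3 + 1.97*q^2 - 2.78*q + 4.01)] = (34.38*q^4 + 26.2696*q^3 - 10.938*q^2 - 0.551600000000001*q + 24.4492)/(3.6481*q^8 + 8.022*q^7 - 3.1154*q^6 + 2.3456*q^5 + 0.238700000000001*q^4 - 27.7952*q^3 + 23.5278*q^2 - 22.2956*q + 16.0801)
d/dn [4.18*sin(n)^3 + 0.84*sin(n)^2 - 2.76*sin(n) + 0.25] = (12.54*sin(n)^2 + 1.68*sin(n) - 2.76)*cos(n)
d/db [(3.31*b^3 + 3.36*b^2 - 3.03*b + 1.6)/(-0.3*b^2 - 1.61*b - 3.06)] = (-0.993*b^4 - 10.6582*b^3 - 36.7044*b^2 - 19.6032*b + 11.8478)/(0.09*b^4 + 0.966*b^3 + 4.4281*b^2 + 9.8532*b + 9.3636)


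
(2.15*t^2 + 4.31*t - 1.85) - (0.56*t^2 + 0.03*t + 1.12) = 1.59*t^2 + 4.28*t - 2.97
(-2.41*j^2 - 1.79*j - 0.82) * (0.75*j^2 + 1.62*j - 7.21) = -1.8075*j^4 - 5.2467*j^3 + 13.8613*j^2 + 11.5775*j + 5.9122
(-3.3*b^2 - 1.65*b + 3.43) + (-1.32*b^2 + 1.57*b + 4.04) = -4.62*b^2 - 0.0799999999999998*b + 7.47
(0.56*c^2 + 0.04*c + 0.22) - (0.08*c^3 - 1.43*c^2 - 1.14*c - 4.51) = -0.08*c^3 + 1.99*c^2 + 1.18*c + 4.73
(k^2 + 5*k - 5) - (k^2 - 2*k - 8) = 7*k + 3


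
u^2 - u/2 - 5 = (u - 5/2)*(u + 2)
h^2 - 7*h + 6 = (h - 6)*(h - 1)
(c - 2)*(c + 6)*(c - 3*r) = c^3 - 3*c^2*r + 4*c^2 - 12*c*r - 12*c + 36*r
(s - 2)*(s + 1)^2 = s^3 - 3*s - 2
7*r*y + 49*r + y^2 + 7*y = (7*r + y)*(y + 7)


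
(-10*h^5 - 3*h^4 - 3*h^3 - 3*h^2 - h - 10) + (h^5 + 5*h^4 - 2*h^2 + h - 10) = -9*h^5 + 2*h^4 - 3*h^3 - 5*h^2 - 20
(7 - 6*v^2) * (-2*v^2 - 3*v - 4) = 12*v^4 + 18*v^3 + 10*v^2 - 21*v - 28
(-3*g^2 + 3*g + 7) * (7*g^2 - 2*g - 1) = -21*g^4 + 27*g^3 + 46*g^2 - 17*g - 7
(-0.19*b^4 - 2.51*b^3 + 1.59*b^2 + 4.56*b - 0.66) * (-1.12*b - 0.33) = 0.2128*b^5 + 2.8739*b^4 - 0.9525*b^3 - 5.6319*b^2 - 0.7656*b + 0.2178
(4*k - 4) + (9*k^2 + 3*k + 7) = 9*k^2 + 7*k + 3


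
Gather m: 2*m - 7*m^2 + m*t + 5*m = -7*m^2 + m*(t + 7)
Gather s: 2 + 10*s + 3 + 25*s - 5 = 35*s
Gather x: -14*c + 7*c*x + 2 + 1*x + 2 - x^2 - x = 7*c*x - 14*c - x^2 + 4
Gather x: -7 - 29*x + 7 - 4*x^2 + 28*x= -4*x^2 - x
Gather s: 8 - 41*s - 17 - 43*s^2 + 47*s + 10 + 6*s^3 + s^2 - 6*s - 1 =6*s^3 - 42*s^2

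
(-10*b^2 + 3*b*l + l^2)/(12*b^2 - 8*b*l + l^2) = (-5*b - l)/(6*b - l)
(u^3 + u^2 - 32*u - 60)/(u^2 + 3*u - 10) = (u^2 - 4*u - 12)/(u - 2)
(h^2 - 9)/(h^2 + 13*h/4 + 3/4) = 4*(h - 3)/(4*h + 1)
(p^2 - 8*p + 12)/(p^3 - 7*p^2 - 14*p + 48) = (p - 6)/(p^2 - 5*p - 24)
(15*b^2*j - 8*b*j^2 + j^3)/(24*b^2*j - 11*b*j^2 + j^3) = (5*b - j)/(8*b - j)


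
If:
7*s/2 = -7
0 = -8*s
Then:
No Solution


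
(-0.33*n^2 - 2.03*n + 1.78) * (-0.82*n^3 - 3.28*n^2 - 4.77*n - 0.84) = 0.2706*n^5 + 2.747*n^4 + 6.7729*n^3 + 4.1219*n^2 - 6.7854*n - 1.4952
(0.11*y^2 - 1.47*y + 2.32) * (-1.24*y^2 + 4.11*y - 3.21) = -0.1364*y^4 + 2.2749*y^3 - 9.2716*y^2 + 14.2539*y - 7.4472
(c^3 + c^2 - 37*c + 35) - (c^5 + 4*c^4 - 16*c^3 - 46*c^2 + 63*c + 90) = -c^5 - 4*c^4 + 17*c^3 + 47*c^2 - 100*c - 55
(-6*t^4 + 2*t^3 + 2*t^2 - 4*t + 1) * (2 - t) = 6*t^5 - 14*t^4 + 2*t^3 + 8*t^2 - 9*t + 2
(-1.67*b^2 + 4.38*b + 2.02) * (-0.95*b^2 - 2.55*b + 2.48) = 1.5865*b^4 + 0.0975000000000001*b^3 - 17.2296*b^2 + 5.7114*b + 5.0096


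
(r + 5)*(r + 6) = r^2 + 11*r + 30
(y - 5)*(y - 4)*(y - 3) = y^3 - 12*y^2 + 47*y - 60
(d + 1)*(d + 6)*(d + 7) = d^3 + 14*d^2 + 55*d + 42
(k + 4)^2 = k^2 + 8*k + 16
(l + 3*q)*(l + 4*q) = l^2 + 7*l*q + 12*q^2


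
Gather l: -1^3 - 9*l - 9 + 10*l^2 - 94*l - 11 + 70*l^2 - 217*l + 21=80*l^2 - 320*l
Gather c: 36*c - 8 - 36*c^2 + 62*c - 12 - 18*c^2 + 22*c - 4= -54*c^2 + 120*c - 24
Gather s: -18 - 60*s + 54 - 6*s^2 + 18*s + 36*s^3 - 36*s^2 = 36*s^3 - 42*s^2 - 42*s + 36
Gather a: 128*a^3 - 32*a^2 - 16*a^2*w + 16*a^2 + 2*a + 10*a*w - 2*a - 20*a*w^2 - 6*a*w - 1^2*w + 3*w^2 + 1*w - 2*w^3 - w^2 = 128*a^3 + a^2*(-16*w - 16) + a*(-20*w^2 + 4*w) - 2*w^3 + 2*w^2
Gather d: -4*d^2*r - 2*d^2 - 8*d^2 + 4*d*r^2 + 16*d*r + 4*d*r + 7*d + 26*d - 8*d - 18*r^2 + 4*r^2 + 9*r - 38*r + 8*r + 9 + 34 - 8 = d^2*(-4*r - 10) + d*(4*r^2 + 20*r + 25) - 14*r^2 - 21*r + 35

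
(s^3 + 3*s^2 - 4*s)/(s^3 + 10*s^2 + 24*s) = (s - 1)/(s + 6)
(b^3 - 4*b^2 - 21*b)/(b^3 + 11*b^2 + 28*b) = (b^2 - 4*b - 21)/(b^2 + 11*b + 28)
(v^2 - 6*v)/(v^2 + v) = (v - 6)/(v + 1)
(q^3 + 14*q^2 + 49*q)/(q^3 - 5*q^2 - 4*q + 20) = q*(q^2 + 14*q + 49)/(q^3 - 5*q^2 - 4*q + 20)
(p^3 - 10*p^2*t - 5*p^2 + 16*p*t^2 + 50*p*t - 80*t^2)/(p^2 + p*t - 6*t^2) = (p^2 - 8*p*t - 5*p + 40*t)/(p + 3*t)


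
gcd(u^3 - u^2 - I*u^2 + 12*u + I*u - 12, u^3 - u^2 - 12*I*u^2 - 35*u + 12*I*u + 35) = u - 1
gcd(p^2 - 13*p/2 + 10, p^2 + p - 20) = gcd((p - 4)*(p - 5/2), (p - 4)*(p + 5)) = p - 4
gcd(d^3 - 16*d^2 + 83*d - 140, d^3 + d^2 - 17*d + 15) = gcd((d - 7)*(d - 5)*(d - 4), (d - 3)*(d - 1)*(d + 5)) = 1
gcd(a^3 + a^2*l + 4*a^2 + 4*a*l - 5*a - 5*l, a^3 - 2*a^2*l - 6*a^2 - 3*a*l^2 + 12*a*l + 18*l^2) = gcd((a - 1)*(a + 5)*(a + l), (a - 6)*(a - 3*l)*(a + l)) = a + l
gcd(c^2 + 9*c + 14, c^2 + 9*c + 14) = c^2 + 9*c + 14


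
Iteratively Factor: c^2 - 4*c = (c)*(c - 4)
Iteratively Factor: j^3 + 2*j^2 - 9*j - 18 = (j + 3)*(j^2 - j - 6) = (j + 2)*(j + 3)*(j - 3)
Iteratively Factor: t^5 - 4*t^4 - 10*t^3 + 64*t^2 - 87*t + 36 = (t - 1)*(t^4 - 3*t^3 - 13*t^2 + 51*t - 36) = (t - 1)^2*(t^3 - 2*t^2 - 15*t + 36) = (t - 3)*(t - 1)^2*(t^2 + t - 12) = (t - 3)^2*(t - 1)^2*(t + 4)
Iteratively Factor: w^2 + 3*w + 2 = (w + 1)*(w + 2)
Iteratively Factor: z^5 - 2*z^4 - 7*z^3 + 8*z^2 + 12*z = (z - 3)*(z^4 + z^3 - 4*z^2 - 4*z) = (z - 3)*(z + 2)*(z^3 - z^2 - 2*z) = (z - 3)*(z - 2)*(z + 2)*(z^2 + z) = z*(z - 3)*(z - 2)*(z + 2)*(z + 1)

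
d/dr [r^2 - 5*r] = 2*r - 5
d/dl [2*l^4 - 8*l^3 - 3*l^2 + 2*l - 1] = 8*l^3 - 24*l^2 - 6*l + 2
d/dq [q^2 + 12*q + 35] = 2*q + 12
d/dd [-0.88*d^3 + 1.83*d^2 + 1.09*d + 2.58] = -2.64*d^2 + 3.66*d + 1.09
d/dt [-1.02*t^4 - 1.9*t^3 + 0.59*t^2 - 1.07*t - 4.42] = -4.08*t^3 - 5.7*t^2 + 1.18*t - 1.07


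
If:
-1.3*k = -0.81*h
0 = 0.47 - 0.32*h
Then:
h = 1.47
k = 0.92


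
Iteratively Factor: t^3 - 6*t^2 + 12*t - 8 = (t - 2)*(t^2 - 4*t + 4) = (t - 2)^2*(t - 2)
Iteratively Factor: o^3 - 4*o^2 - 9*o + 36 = (o + 3)*(o^2 - 7*o + 12) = (o - 4)*(o + 3)*(o - 3)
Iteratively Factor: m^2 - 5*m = (m)*(m - 5)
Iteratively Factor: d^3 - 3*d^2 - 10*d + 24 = (d + 3)*(d^2 - 6*d + 8) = (d - 4)*(d + 3)*(d - 2)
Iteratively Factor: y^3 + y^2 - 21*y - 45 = (y - 5)*(y^2 + 6*y + 9) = (y - 5)*(y + 3)*(y + 3)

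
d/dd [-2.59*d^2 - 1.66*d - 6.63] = -5.18*d - 1.66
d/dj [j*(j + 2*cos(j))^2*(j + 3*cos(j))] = (j + 2*cos(j))*(-7*j^2*sin(j) + 4*j^2 - 9*j*sin(2*j) + 13*j*cos(j) + 3*cos(2*j) + 3)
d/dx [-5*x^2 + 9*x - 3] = 9 - 10*x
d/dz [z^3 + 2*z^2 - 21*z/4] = 3*z^2 + 4*z - 21/4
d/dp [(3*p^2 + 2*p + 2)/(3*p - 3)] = (p^2 - 2*p - 4/3)/(p^2 - 2*p + 1)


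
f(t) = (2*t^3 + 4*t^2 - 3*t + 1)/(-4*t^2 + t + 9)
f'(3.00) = 0.15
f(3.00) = -3.42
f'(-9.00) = -0.50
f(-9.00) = 3.41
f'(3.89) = -0.27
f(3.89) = -3.52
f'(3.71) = -0.23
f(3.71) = -3.47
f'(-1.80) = -3.93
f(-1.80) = -1.34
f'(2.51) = 1.11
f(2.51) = -3.67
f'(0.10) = -0.24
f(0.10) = 0.08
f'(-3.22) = -0.63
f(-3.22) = 0.41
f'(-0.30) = -0.69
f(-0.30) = 0.26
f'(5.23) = -0.42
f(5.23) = -4.00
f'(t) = (8*t - 1)*(2*t^3 + 4*t^2 - 3*t + 1)/(-4*t^2 + t + 9)^2 + (6*t^2 + 8*t - 3)/(-4*t^2 + t + 9)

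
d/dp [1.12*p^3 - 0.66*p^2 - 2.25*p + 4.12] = 3.36*p^2 - 1.32*p - 2.25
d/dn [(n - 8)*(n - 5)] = 2*n - 13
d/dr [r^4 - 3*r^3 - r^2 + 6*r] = 4*r^3 - 9*r^2 - 2*r + 6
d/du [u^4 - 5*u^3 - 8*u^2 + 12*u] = 4*u^3 - 15*u^2 - 16*u + 12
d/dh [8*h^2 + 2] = 16*h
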